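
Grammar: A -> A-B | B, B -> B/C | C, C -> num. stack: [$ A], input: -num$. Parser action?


shift '-' to continue A -> A-B
Action: shift


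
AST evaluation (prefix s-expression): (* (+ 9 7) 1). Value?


Evaluate inner: (+ 9 7) = 16
Evaluate root: (* 16 1) = 16
Result: 16


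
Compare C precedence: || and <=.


'<=' is relational (level 7); '||' is logical OR (level 1)
Higher level binds tighter
'<=' has higher precedence than '||'


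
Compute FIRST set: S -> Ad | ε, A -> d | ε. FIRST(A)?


Per alternative of A: FIRST(d) = {d}; FIRST(ε) = {ε}
FIRST(A) = {d, ε}


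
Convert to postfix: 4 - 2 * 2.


* has higher precedence, evaluate 2*2 first
Postfix: 4 2 2 * -


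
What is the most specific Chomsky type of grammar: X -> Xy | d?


Left-linear: every RHS is a terminal or one nonterminal followed by a terminal
Classification: Type 3 (Regular)


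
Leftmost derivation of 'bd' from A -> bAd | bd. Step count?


Derivation: A => bd
Steps: 1


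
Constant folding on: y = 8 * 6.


8 * 6 = 48 at compile time
Optimized: y = 48


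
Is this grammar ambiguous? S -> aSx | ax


balanced a^n…x^n: each string has a unique parse
Unambiguous


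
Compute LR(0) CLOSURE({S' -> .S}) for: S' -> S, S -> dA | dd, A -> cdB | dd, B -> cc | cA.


Start: S' -> .S
For each item with dot before a nonterminal B, add B -> .γ for every B-production
Closure: [S' -> .S, S -> .dA, S -> .dd]


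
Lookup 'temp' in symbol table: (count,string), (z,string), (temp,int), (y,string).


Lookup 'temp' → type int


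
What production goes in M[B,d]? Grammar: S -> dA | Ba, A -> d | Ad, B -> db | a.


For [B, d]: 'd' ∈ FIRST(db)
Entry: B -> db


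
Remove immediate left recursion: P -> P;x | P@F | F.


Left-recursive alternatives: P;x, P@F; non-recursive: F
Introduce P': P -> FP', P' -> ;xP' | @FP' | ε


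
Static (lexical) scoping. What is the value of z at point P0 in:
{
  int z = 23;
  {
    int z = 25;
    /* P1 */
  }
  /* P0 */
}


z declared in the same block as P0
z = 23


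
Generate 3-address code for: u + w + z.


Break into single-operator statements:
t1 = u + w
t2 = t1 + z


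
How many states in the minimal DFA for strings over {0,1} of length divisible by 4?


Track length mod 4: states 0..3, accept at 0
Minimal DFA: 4 states


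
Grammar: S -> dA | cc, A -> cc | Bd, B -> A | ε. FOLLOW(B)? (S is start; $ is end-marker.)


$ ∈ FOLLOW(S). For each A -> αBβ: add FIRST(β)\{ε} to FOLLOW(B); if β nullable, add FOLLOW(A).
FOLLOW(B) = {d}


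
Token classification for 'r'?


Pattern: letter/underscore followed by alphanumerics, not a keyword
Type: IDENTIFIER


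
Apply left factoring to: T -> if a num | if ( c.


Common prefix: 'if'
Factored: T -> if T', T' -> a num | ( c


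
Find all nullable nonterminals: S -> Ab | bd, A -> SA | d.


A nonterminal is nullable iff some alternative derives ε (directly, or every symbol in it is nullable)
Nullable: {}


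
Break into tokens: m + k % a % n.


Scan left to right, longest-match per lexeme
Tokens: ID(m), OP(+), ID(k), OP(%), ID(a), OP(%), ID(n)


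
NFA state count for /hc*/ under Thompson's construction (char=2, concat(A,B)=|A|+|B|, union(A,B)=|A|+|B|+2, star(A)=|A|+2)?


Syntax tree has 2 char leaf(s), 0 union(s), 1 star(s)
chars contribute 2×2 = 4; each union adds +2; each star adds +2
Total: 4 + 0 + 2 = 6 states


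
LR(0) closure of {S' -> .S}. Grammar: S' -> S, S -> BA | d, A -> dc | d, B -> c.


Start: S' -> .S
For each item with dot before a nonterminal B, add B -> .γ for every B-production
Closure: [S' -> .S, S -> .BA, S -> .d, B -> .c]


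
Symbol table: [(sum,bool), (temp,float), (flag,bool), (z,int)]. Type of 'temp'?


Lookup 'temp' → type float


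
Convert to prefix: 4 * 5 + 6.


left-to-right (same/higher precedence on left): tree is (+ (* 4 5) 6)
Prefix: + * 4 5 6


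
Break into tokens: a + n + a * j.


Scan left to right, longest-match per lexeme
Tokens: ID(a), OP(+), ID(n), OP(+), ID(a), OP(*), ID(j)


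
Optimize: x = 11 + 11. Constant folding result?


11 + 11 = 22 at compile time
Optimized: x = 22


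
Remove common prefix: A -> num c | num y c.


Common prefix: 'num'
Factored: A -> num A', A' -> c | y c


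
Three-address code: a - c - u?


Break into single-operator statements:
t1 = a - c
t2 = t1 - u


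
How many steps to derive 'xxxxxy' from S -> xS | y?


Derivation: S => xS => xxS => xxxS => xxxxS => xxxxxS => xxxxxy
Steps: 6


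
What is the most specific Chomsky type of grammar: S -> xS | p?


Right-linear: every RHS is a terminal or a terminal followed by one nonterminal
Classification: Type 3 (Regular)


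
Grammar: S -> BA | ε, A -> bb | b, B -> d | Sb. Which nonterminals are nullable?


A nonterminal is nullable iff some alternative derives ε (directly, or every symbol in it is nullable)
Nullable: {S}


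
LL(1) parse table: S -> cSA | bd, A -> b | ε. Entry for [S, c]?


For [S, c]: 'c' ∈ FIRST(cSA)
Entry: S -> cSA


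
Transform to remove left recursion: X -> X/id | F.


Left-recursive alternatives: X/id; non-recursive: F
Introduce X': X -> FX', X' -> /idX' | ε


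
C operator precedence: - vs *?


'*' is multiplicative (level 10); '-' is additive (level 9)
Higher level binds tighter
'*' has higher precedence than '-'


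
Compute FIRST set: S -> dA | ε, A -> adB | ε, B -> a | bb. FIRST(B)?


Per alternative of B: FIRST(a) = {a}; FIRST(bb) = {b}
FIRST(B) = {a, b}


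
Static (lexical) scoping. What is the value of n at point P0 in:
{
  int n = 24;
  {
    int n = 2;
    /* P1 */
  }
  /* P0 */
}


n declared in the same block as P0
n = 24


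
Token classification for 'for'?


Pattern: reserved word
Type: KEYWORD


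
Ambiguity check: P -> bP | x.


right-linear, alternatives start with distinct terminals 'b' vs 'x': unique leftmost derivation
Unambiguous


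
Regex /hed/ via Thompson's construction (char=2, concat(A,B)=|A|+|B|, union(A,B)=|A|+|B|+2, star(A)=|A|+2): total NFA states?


Syntax tree has 3 char leaf(s), 0 union(s), 0 star(s)
chars contribute 3×2 = 6; each union adds +2; each star adds +2
Total: 6 + 0 + 0 = 6 states


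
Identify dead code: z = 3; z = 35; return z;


first assignment to z is overwritten before any read
Dead: 'z = 3'


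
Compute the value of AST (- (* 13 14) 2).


Evaluate inner: (* 13 14) = 182
Evaluate root: (- 182 2) = 180
Result: 180


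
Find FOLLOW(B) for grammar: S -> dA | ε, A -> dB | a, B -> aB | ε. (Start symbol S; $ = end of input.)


$ ∈ FOLLOW(S). For each A -> αBβ: add FIRST(β)\{ε} to FOLLOW(B); if β nullable, add FOLLOW(A).
FOLLOW(B) = {$}


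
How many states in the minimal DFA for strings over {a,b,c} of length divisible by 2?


Track length mod 2: states 0..1, accept at 0
Minimal DFA: 2 states


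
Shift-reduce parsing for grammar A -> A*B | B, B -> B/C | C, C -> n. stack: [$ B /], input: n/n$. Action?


no handle; shift 'n'
Action: shift


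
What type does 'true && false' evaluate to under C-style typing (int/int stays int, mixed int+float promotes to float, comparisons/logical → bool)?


Operand types: bool && bool
Rule: logical operators take bool operands and yield bool
Result type: bool


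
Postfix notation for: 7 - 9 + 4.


Left to right (same or higher precedence on left)
Postfix: 7 9 - 4 +


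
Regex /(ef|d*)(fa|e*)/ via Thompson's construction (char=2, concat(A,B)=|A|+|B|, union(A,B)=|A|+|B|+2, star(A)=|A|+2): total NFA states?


Syntax tree has 6 char leaf(s), 2 union(s), 2 star(s)
chars contribute 6×2 = 12; each union adds +2; each star adds +2
Total: 12 + 4 + 4 = 20 states


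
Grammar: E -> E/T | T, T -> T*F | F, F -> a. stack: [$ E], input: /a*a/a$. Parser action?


shift '/' to continue E -> E/T
Action: shift


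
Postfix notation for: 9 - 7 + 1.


Left to right (same or higher precedence on left)
Postfix: 9 7 - 1 +


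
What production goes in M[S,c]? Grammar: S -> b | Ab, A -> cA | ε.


For [S, c]: 'c' ∈ FIRST(Ab)
Entry: S -> Ab


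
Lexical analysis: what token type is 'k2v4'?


Pattern: letter/underscore followed by alphanumerics, not a keyword
Type: IDENTIFIER


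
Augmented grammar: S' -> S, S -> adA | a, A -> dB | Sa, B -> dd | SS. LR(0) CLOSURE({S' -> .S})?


Start: S' -> .S
For each item with dot before a nonterminal B, add B -> .γ for every B-production
Closure: [S' -> .S, S -> .adA, S -> .a]


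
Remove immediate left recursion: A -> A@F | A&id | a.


Left-recursive alternatives: A@F, A&id; non-recursive: a
Introduce A': A -> aA', A' -> @FA' | &idA' | ε


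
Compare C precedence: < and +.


'+' is additive (level 9); '<' is relational (level 7)
Higher level binds tighter
'+' has higher precedence than '<'


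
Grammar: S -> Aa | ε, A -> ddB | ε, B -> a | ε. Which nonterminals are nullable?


A nonterminal is nullable iff some alternative derives ε (directly, or every symbol in it is nullable)
Nullable: {A, B, S}


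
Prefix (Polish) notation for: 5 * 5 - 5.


left-to-right (same/higher precedence on left): tree is (- (* 5 5) 5)
Prefix: - * 5 5 5


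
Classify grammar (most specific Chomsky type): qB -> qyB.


LHS has context (more than one symbol) and |LHS| ≤ |RHS|
Classification: Type 1 (Context-Sensitive)


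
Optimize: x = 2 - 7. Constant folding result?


2 - 7 = -5 at compile time
Optimized: x = -5


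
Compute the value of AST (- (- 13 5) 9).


Evaluate inner: (- 13 5) = 8
Evaluate root: (- 8 9) = -1
Result: -1


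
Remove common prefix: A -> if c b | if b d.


Common prefix: 'if'
Factored: A -> if A', A' -> c b | b d


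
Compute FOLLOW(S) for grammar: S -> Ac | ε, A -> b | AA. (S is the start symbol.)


$ ∈ FOLLOW(S). For each A -> αBβ: add FIRST(β)\{ε} to FOLLOW(B); if β nullable, add FOLLOW(A).
FOLLOW(S) = {$}


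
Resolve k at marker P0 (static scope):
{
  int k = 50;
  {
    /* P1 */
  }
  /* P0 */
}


k declared in the same block as P0
k = 50


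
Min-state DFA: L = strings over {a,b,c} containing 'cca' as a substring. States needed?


KMP-style automaton: 3 progress states + 1 absorbing accept = 4
Minimal DFA: 4 states


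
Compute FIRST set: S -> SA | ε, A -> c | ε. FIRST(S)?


Per alternative of S: FIRST(SA) = {c, ε}; FIRST(ε) = {ε}
FIRST(S) = {c, ε}


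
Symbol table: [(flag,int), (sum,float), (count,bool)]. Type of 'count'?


Lookup 'count' → type bool


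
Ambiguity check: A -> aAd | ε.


balanced a^n…d^n: each string has a unique parse
Unambiguous


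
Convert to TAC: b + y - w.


Break into single-operator statements:
t1 = b + y
t2 = t1 - w


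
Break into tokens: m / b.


Scan left to right, longest-match per lexeme
Tokens: ID(m), OP(/), ID(b)


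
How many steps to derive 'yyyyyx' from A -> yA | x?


Derivation: A => yA => yyA => yyyA => yyyyA => yyyyyA => yyyyyx
Steps: 6


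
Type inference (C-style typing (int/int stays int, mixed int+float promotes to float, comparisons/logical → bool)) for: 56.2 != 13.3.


Operand types: float != float
Rule: comparison yields bool
Result type: bool


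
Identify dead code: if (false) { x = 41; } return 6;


condition is constant false, so the whole block is unreachable
Dead: 'if (false) { x = 41; }'


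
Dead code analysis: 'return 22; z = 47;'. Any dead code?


statement follows a return and is unreachable
Dead: 'z = 47'


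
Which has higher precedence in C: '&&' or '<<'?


'<<' is shift (level 8); '&&' is logical AND (level 2)
Higher level binds tighter
'<<' has higher precedence than '&&'


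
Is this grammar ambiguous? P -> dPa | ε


balanced d^n…a^n: each string has a unique parse
Unambiguous


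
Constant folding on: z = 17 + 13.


17 + 13 = 30 at compile time
Optimized: z = 30


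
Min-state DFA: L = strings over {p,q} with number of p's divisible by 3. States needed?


Track (count of p) mod 3: states 0..2, accept at 0
Minimal DFA: 3 states


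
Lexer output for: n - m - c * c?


Scan left to right, longest-match per lexeme
Tokens: ID(n), OP(-), ID(m), OP(-), ID(c), OP(*), ID(c)


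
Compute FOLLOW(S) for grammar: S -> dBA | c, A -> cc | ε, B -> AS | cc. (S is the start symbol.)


$ ∈ FOLLOW(S). For each A -> αBβ: add FIRST(β)\{ε} to FOLLOW(B); if β nullable, add FOLLOW(A).
FOLLOW(S) = {$, c}


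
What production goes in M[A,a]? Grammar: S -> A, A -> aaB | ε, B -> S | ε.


For [A, a]: 'a' ∈ FIRST(aaB)
Entry: A -> aaB


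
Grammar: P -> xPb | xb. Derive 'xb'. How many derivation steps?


Derivation: P => xb
Steps: 1


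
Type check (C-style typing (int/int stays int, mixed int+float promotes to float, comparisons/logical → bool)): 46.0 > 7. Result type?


Operand types: float > int
Rule: comparison yields bool
Result type: bool


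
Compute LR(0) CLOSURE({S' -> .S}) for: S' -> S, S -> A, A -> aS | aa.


Start: S' -> .S
For each item with dot before a nonterminal B, add B -> .γ for every B-production
Closure: [S' -> .S, S -> .A, A -> .aS, A -> .aa]


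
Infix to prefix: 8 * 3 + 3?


left-to-right (same/higher precedence on left): tree is (+ (* 8 3) 3)
Prefix: + * 8 3 3


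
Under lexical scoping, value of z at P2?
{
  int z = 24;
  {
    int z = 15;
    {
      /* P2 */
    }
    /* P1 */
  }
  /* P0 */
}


P2's block does not declare z; resolves to the enclosing declaration at depth 1
z = 15


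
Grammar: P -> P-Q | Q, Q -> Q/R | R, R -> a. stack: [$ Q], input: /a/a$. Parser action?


shift '/' to continue Q -> Q/R
Action: shift


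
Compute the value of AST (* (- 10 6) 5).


Evaluate inner: (- 10 6) = 4
Evaluate root: (* 4 5) = 20
Result: 20


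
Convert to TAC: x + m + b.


Break into single-operator statements:
t1 = x + m
t2 = t1 + b


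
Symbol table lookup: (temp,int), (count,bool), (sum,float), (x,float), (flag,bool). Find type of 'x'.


Lookup 'x' → type float


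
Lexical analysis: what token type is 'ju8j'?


Pattern: letter/underscore followed by alphanumerics, not a keyword
Type: IDENTIFIER


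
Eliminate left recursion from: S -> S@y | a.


Left-recursive alternatives: S@y; non-recursive: a
Introduce S': S -> aS', S' -> @yS' | ε


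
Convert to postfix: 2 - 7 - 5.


Left to right (same or higher precedence on left)
Postfix: 2 7 - 5 -


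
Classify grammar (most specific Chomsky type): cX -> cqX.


LHS has context (more than one symbol) and |LHS| ≤ |RHS|
Classification: Type 1 (Context-Sensitive)


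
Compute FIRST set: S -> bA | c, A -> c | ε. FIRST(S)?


Per alternative of S: FIRST(bA) = {b}; FIRST(c) = {c}
FIRST(S) = {b, c}


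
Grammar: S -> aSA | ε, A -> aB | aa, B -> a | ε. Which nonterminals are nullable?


A nonterminal is nullable iff some alternative derives ε (directly, or every symbol in it is nullable)
Nullable: {B, S}


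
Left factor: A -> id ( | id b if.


Common prefix: 'id'
Factored: A -> id A', A' -> ( | b if


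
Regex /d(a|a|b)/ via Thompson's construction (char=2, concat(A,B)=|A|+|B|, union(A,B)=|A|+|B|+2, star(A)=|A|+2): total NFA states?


Syntax tree has 4 char leaf(s), 2 union(s), 0 star(s)
chars contribute 4×2 = 8; each union adds +2; each star adds +2
Total: 8 + 4 + 0 = 12 states


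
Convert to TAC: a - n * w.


Break into single-operator statements:
t1 = n * w
t2 = a - t1


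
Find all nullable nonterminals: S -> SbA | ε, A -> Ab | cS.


A nonterminal is nullable iff some alternative derives ε (directly, or every symbol in it is nullable)
Nullable: {S}


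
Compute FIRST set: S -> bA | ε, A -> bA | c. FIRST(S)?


Per alternative of S: FIRST(bA) = {b}; FIRST(ε) = {ε}
FIRST(S) = {b, ε}


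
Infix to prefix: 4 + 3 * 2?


'*' binds tighter: tree is (+ 4 (* 3 2))
Prefix: + 4 * 3 2


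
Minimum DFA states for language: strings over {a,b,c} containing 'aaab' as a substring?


KMP-style automaton: 4 progress states + 1 absorbing accept = 5
Minimal DFA: 5 states


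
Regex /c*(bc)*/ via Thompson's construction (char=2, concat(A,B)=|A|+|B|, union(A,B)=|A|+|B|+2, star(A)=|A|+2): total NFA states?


Syntax tree has 3 char leaf(s), 0 union(s), 2 star(s)
chars contribute 3×2 = 6; each union adds +2; each star adds +2
Total: 6 + 0 + 4 = 10 states


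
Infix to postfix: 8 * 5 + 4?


Left to right (same or higher precedence on left)
Postfix: 8 5 * 4 +


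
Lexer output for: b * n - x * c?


Scan left to right, longest-match per lexeme
Tokens: ID(b), OP(*), ID(n), OP(-), ID(x), OP(*), ID(c)


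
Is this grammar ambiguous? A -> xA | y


right-linear, alternatives start with distinct terminals 'x' vs 'y': unique leftmost derivation
Unambiguous


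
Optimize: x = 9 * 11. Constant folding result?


9 * 11 = 99 at compile time
Optimized: x = 99


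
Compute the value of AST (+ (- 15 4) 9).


Evaluate inner: (- 15 4) = 11
Evaluate root: (+ 11 9) = 20
Result: 20


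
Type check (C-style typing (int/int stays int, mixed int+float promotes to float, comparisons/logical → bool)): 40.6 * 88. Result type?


Operand types: float * int
Rule: mixed int/float promotes to float; int/int stays int
Result type: float


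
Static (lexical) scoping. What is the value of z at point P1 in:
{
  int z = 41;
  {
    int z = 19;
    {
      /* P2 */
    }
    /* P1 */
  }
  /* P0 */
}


z declared in the same block as P1
z = 19


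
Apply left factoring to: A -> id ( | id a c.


Common prefix: 'id'
Factored: A -> id A', A' -> ( | a c


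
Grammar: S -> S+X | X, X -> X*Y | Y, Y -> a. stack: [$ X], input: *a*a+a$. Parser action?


shift '*' to continue X -> X*Y
Action: shift


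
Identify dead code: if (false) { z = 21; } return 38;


condition is constant false, so the whole block is unreachable
Dead: 'if (false) { z = 21; }'


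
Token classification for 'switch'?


Pattern: reserved word
Type: KEYWORD


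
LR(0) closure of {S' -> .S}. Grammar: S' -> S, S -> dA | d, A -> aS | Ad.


Start: S' -> .S
For each item with dot before a nonterminal B, add B -> .γ for every B-production
Closure: [S' -> .S, S -> .dA, S -> .d]


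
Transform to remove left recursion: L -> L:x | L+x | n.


Left-recursive alternatives: L:x, L+x; non-recursive: n
Introduce L': L -> nL', L' -> :xL' | +xL' | ε


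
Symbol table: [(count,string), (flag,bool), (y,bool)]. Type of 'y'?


Lookup 'y' → type bool


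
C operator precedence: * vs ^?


'*' is multiplicative (level 10); '^' is bitwise XOR (level 4)
Higher level binds tighter
'*' has higher precedence than '^'


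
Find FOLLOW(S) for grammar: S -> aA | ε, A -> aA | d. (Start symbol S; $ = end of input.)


$ ∈ FOLLOW(S). For each A -> αBβ: add FIRST(β)\{ε} to FOLLOW(B); if β nullable, add FOLLOW(A).
FOLLOW(S) = {$}


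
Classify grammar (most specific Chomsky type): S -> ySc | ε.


Single nonterminal LHS, but y^n c^n is not regular
Classification: Type 2 (Context-Free)


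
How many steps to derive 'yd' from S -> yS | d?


Derivation: S => yS => yd
Steps: 2


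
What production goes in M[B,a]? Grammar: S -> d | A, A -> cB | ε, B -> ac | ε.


For [B, a]: 'a' ∈ FIRST(ac)
Entry: B -> ac


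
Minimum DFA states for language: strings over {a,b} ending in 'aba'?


Track the longest suffix of input matching a prefix of 'aba': 4 classes (prefixes of length 0..3)
Minimal DFA: 4 states


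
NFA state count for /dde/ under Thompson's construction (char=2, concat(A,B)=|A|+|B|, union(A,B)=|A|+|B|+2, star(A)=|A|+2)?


Syntax tree has 3 char leaf(s), 0 union(s), 0 star(s)
chars contribute 3×2 = 6; each union adds +2; each star adds +2
Total: 6 + 0 + 0 = 6 states


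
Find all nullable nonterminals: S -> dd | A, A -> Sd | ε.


A nonterminal is nullable iff some alternative derives ε (directly, or every symbol in it is nullable)
Nullable: {A, S}


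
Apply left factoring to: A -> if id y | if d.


Common prefix: 'if'
Factored: A -> if A', A' -> id y | d


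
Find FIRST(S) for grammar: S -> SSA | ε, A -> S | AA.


Per alternative of S: FIRST(SSA) = {ε}; FIRST(ε) = {ε}
FIRST(S) = {ε}


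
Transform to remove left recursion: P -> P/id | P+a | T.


Left-recursive alternatives: P/id, P+a; non-recursive: T
Introduce P': P -> TP', P' -> /idP' | +aP' | ε


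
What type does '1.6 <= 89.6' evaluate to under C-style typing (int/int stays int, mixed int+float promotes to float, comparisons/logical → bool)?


Operand types: float <= float
Rule: comparison yields bool
Result type: bool


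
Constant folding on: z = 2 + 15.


2 + 15 = 17 at compile time
Optimized: z = 17


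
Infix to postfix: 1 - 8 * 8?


* has higher precedence, evaluate 8*8 first
Postfix: 1 8 8 * -


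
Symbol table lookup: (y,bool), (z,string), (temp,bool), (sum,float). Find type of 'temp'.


Lookup 'temp' → type bool


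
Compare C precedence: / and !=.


'/' is multiplicative (level 10); '!=' is equality (level 6)
Higher level binds tighter
'/' has higher precedence than '!='


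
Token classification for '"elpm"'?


Pattern: double-quoted sequence
Type: STRING_LITERAL


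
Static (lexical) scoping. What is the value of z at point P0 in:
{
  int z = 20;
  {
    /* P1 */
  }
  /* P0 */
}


z declared in the same block as P0
z = 20


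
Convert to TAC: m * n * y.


Break into single-operator statements:
t1 = m * n
t2 = t1 * y


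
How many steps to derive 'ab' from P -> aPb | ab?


Derivation: P => ab
Steps: 1


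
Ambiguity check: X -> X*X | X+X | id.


'id*id+id' has two parse trees (no precedence encoded between * and +)
Ambiguous


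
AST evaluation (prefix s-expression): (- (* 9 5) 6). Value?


Evaluate inner: (* 9 5) = 45
Evaluate root: (- 45 6) = 39
Result: 39


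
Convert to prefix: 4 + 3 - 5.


left-to-right (same/higher precedence on left): tree is (- (+ 4 3) 5)
Prefix: - + 4 3 5


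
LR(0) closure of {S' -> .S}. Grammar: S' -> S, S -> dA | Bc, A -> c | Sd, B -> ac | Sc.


Start: S' -> .S
For each item with dot before a nonterminal B, add B -> .γ for every B-production
Closure: [S' -> .S, S -> .dA, S -> .Bc, B -> .ac, B -> .Sc]


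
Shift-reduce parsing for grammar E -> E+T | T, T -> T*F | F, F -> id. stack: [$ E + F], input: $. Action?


'F' (not preceded by T*) is the handle for T -> F
Action: reduce (T -> F)


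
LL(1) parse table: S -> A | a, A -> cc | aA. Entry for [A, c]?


For [A, c]: 'c' ∈ FIRST(cc)
Entry: A -> cc


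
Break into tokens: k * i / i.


Scan left to right, longest-match per lexeme
Tokens: ID(k), OP(*), ID(i), OP(/), ID(i)


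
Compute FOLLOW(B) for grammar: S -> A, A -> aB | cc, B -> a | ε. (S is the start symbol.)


$ ∈ FOLLOW(S). For each A -> αBβ: add FIRST(β)\{ε} to FOLLOW(B); if β nullable, add FOLLOW(A).
FOLLOW(B) = {$}


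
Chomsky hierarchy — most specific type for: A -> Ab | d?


Left-linear: every RHS is a terminal or one nonterminal followed by a terminal
Classification: Type 3 (Regular)


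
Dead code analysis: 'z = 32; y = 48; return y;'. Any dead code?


z is assigned but never read
Dead: 'z = 32'


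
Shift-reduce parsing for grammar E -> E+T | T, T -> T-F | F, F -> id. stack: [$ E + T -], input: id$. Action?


no handle; shift 'id'
Action: shift


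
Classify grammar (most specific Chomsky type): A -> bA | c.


Right-linear: every RHS is a terminal or a terminal followed by one nonterminal
Classification: Type 3 (Regular)


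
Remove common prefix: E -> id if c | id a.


Common prefix: 'id'
Factored: E -> id E', E' -> if c | a


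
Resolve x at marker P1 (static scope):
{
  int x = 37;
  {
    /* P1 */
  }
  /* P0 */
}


P1's block does not declare x; resolves to the enclosing declaration at depth 0
x = 37


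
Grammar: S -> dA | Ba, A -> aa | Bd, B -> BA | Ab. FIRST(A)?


Per alternative of A: FIRST(aa) = {a}; FIRST(Bd) = {a}
FIRST(A) = {a}


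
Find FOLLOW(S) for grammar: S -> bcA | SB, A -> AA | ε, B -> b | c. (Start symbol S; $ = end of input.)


$ ∈ FOLLOW(S). For each A -> αBβ: add FIRST(β)\{ε} to FOLLOW(B); if β nullable, add FOLLOW(A).
FOLLOW(S) = {$, b, c}


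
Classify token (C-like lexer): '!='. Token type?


Pattern: operator symbol
Type: OPERATOR


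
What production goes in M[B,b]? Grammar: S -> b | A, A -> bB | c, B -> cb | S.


For [B, b]: 'b' ∈ FIRST(S)
Entry: B -> S


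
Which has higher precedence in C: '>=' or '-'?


'-' is additive (level 9); '>=' is relational (level 7)
Higher level binds tighter
'-' has higher precedence than '>='


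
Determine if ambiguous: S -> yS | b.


right-linear, alternatives start with distinct terminals 'y' vs 'b': unique leftmost derivation
Unambiguous


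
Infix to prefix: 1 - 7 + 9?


left-to-right (same/higher precedence on left): tree is (+ (- 1 7) 9)
Prefix: + - 1 7 9


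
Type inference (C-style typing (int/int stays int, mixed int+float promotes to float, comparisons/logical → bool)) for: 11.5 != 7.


Operand types: float != int
Rule: comparison yields bool
Result type: bool


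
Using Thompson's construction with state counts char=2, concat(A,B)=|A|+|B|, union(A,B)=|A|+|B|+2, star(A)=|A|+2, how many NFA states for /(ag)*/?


Syntax tree has 2 char leaf(s), 0 union(s), 1 star(s)
chars contribute 2×2 = 4; each union adds +2; each star adds +2
Total: 4 + 0 + 2 = 6 states


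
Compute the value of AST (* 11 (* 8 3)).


Evaluate inner: (* 8 3) = 24
Evaluate root: (* 11 24) = 264
Result: 264


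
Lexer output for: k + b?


Scan left to right, longest-match per lexeme
Tokens: ID(k), OP(+), ID(b)


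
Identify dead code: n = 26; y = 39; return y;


n is assigned but never read
Dead: 'n = 26'


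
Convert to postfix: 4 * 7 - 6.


Left to right (same or higher precedence on left)
Postfix: 4 7 * 6 -


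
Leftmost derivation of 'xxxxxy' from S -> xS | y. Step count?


Derivation: S => xS => xxS => xxxS => xxxxS => xxxxxS => xxxxxy
Steps: 6


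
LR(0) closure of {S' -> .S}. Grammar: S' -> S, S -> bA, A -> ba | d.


Start: S' -> .S
For each item with dot before a nonterminal B, add B -> .γ for every B-production
Closure: [S' -> .S, S -> .bA]


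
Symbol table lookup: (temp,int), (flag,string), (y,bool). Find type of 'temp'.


Lookup 'temp' → type int


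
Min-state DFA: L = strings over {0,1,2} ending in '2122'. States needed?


Track the longest suffix of input matching a prefix of '2122': 5 classes (prefixes of length 0..4)
Minimal DFA: 5 states


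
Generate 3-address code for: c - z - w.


Break into single-operator statements:
t1 = c - z
t2 = t1 - w


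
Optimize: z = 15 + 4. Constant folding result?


15 + 4 = 19 at compile time
Optimized: z = 19


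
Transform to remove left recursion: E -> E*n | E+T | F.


Left-recursive alternatives: E*n, E+T; non-recursive: F
Introduce E': E -> FE', E' -> *nE' | +TE' | ε


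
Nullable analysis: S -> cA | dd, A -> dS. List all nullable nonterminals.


A nonterminal is nullable iff some alternative derives ε (directly, or every symbol in it is nullable)
Nullable: {}


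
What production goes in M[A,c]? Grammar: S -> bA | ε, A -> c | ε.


For [A, c]: 'c' ∈ FIRST(c)
Entry: A -> c


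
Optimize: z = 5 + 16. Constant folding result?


5 + 16 = 21 at compile time
Optimized: z = 21


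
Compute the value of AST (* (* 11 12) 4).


Evaluate inner: (* 11 12) = 132
Evaluate root: (* 132 4) = 528
Result: 528


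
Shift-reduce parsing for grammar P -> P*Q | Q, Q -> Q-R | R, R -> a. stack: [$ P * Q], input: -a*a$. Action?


'-' can extend Q; shift to build Q -> Q-R
Action: shift


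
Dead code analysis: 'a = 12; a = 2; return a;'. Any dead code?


first assignment to a is overwritten before any read
Dead: 'a = 12'


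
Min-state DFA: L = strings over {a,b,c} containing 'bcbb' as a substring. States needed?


KMP-style automaton: 4 progress states + 1 absorbing accept = 5
Minimal DFA: 5 states


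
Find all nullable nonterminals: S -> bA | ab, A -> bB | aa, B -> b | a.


A nonterminal is nullable iff some alternative derives ε (directly, or every symbol in it is nullable)
Nullable: {}


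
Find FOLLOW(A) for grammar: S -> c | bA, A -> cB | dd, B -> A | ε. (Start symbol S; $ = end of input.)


$ ∈ FOLLOW(S). For each A -> αBβ: add FIRST(β)\{ε} to FOLLOW(B); if β nullable, add FOLLOW(A).
FOLLOW(A) = {$}


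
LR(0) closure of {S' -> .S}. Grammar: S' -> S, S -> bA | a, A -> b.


Start: S' -> .S
For each item with dot before a nonterminal B, add B -> .γ for every B-production
Closure: [S' -> .S, S -> .bA, S -> .a]


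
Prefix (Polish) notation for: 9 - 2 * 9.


'*' binds tighter: tree is (- 9 (* 2 9))
Prefix: - 9 * 2 9


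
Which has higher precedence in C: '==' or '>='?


'>=' is relational (level 7); '==' is equality (level 6)
Higher level binds tighter
'>=' has higher precedence than '=='


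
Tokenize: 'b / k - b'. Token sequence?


Scan left to right, longest-match per lexeme
Tokens: ID(b), OP(/), ID(k), OP(-), ID(b)


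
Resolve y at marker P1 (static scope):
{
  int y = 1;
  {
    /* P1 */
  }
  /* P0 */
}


P1's block does not declare y; resolves to the enclosing declaration at depth 0
y = 1


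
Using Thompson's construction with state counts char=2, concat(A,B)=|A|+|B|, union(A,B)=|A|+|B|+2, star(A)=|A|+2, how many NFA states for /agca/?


Syntax tree has 4 char leaf(s), 0 union(s), 0 star(s)
chars contribute 4×2 = 8; each union adds +2; each star adds +2
Total: 8 + 0 + 0 = 8 states


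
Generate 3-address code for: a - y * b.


Break into single-operator statements:
t1 = y * b
t2 = a - t1


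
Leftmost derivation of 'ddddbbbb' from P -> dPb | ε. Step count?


Derivation: P => dPb => ddPbb => dddPbbb => ddddPbbbb => ddddbbbb
Steps: 5


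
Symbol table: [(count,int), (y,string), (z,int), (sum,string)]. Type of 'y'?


Lookup 'y' → type string


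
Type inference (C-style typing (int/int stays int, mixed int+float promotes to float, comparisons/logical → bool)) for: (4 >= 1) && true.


Operand types: bool && bool
Rule: logical operators take bool operands and yield bool
Result type: bool


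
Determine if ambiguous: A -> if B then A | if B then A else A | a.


dangling else: 'if B then if B then a else a' parses two ways
Ambiguous


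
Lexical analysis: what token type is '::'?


Pattern: operator symbol
Type: OPERATOR


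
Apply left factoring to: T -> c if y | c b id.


Common prefix: 'c'
Factored: T -> c T', T' -> if y | b id


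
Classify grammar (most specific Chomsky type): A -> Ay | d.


Left-linear: every RHS is a terminal or one nonterminal followed by a terminal
Classification: Type 3 (Regular)


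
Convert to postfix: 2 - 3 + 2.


Left to right (same or higher precedence on left)
Postfix: 2 3 - 2 +


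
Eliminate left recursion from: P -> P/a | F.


Left-recursive alternatives: P/a; non-recursive: F
Introduce P': P -> FP', P' -> /aP' | ε


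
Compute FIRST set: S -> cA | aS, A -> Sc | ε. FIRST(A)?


Per alternative of A: FIRST(Sc) = {a, c}; FIRST(ε) = {ε}
FIRST(A) = {a, c, ε}


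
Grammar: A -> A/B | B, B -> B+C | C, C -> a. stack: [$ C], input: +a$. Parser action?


'C' (not preceded by B+) is the handle for B -> C
Action: reduce (B -> C)


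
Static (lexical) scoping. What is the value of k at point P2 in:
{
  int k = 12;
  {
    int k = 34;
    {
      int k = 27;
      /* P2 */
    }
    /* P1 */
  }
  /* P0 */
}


k declared in the same block as P2
k = 27


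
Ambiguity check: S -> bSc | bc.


balanced b^n…c^n: each string has a unique parse
Unambiguous


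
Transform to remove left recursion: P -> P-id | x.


Left-recursive alternatives: P-id; non-recursive: x
Introduce P': P -> xP', P' -> -idP' | ε


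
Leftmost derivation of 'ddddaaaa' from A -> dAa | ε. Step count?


Derivation: A => dAa => ddAaa => dddAaaa => ddddAaaaa => ddddaaaa
Steps: 5


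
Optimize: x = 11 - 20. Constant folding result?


11 - 20 = -9 at compile time
Optimized: x = -9


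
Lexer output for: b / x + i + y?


Scan left to right, longest-match per lexeme
Tokens: ID(b), OP(/), ID(x), OP(+), ID(i), OP(+), ID(y)


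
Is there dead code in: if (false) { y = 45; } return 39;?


condition is constant false, so the whole block is unreachable
Dead: 'if (false) { y = 45; }'


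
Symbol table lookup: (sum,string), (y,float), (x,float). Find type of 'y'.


Lookup 'y' → type float


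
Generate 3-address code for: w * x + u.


Break into single-operator statements:
t1 = w * x
t2 = t1 + u


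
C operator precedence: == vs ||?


'==' is equality (level 6); '||' is logical OR (level 1)
Higher level binds tighter
'==' has higher precedence than '||'


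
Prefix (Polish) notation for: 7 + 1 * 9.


'*' binds tighter: tree is (+ 7 (* 1 9))
Prefix: + 7 * 1 9


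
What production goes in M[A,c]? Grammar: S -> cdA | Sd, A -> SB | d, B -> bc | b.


For [A, c]: 'c' ∈ FIRST(SB)
Entry: A -> SB


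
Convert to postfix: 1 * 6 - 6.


Left to right (same or higher precedence on left)
Postfix: 1 6 * 6 -


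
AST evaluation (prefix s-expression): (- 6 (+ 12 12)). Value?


Evaluate inner: (+ 12 12) = 24
Evaluate root: (- 6 24) = -18
Result: -18


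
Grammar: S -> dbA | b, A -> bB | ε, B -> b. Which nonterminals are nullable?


A nonterminal is nullable iff some alternative derives ε (directly, or every symbol in it is nullable)
Nullable: {A}


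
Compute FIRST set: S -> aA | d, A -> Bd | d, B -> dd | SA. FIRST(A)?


Per alternative of A: FIRST(Bd) = {a, d}; FIRST(d) = {d}
FIRST(A) = {a, d}


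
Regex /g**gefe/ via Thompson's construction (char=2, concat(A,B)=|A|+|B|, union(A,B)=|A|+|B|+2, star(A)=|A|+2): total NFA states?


Syntax tree has 5 char leaf(s), 0 union(s), 2 star(s)
chars contribute 5×2 = 10; each union adds +2; each star adds +2
Total: 10 + 0 + 4 = 14 states


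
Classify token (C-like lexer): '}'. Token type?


Pattern: delimiter/punctuation
Type: PUNCTUATION


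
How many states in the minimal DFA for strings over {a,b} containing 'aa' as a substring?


KMP-style automaton: 2 progress states + 1 absorbing accept = 3
Minimal DFA: 3 states


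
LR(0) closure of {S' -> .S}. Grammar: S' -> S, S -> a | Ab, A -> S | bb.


Start: S' -> .S
For each item with dot before a nonterminal B, add B -> .γ for every B-production
Closure: [S' -> .S, S -> .a, S -> .Ab, A -> .S, A -> .bb]


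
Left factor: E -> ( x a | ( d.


Common prefix: '('
Factored: E -> ( E', E' -> x a | d


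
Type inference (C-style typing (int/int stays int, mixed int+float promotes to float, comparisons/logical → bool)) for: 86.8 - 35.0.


Operand types: float - float
Rule: mixed int/float promotes to float; int/int stays int
Result type: float


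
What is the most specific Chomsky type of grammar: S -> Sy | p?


Left-linear: every RHS is a terminal or one nonterminal followed by a terminal
Classification: Type 3 (Regular)


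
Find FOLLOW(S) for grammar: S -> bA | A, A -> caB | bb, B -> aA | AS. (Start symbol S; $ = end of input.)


$ ∈ FOLLOW(S). For each A -> αBβ: add FIRST(β)\{ε} to FOLLOW(B); if β nullable, add FOLLOW(A).
FOLLOW(S) = {$, b, c}


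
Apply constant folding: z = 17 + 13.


17 + 13 = 30 at compile time
Optimized: z = 30


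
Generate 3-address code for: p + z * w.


Break into single-operator statements:
t1 = z * w
t2 = p + t1


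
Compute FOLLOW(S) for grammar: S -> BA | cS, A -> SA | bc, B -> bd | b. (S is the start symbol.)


$ ∈ FOLLOW(S). For each A -> αBβ: add FIRST(β)\{ε} to FOLLOW(B); if β nullable, add FOLLOW(A).
FOLLOW(S) = {$, b, c}


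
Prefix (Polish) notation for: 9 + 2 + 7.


left-to-right (same/higher precedence on left): tree is (+ (+ 9 2) 7)
Prefix: + + 9 2 7


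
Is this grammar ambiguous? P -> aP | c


right-linear, alternatives start with distinct terminals 'a' vs 'c': unique leftmost derivation
Unambiguous


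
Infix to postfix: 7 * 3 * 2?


Left to right (same or higher precedence on left)
Postfix: 7 3 * 2 *


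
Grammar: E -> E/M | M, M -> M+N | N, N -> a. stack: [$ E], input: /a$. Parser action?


shift '/' to continue E -> E/M
Action: shift


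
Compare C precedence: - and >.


'-' is additive (level 9); '>' is relational (level 7)
Higher level binds tighter
'-' has higher precedence than '>'


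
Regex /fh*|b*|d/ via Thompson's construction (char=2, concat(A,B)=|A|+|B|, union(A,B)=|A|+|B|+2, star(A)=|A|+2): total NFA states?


Syntax tree has 4 char leaf(s), 2 union(s), 2 star(s)
chars contribute 4×2 = 8; each union adds +2; each star adds +2
Total: 8 + 4 + 4 = 16 states


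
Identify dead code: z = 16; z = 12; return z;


first assignment to z is overwritten before any read
Dead: 'z = 16'


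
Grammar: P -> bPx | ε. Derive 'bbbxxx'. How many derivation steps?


Derivation: P => bPx => bbPxx => bbbPxxx => bbbxxx
Steps: 4


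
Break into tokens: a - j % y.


Scan left to right, longest-match per lexeme
Tokens: ID(a), OP(-), ID(j), OP(%), ID(y)


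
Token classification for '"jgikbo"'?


Pattern: double-quoted sequence
Type: STRING_LITERAL


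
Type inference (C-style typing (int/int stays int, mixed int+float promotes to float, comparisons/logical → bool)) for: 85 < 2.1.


Operand types: int < float
Rule: comparison yields bool
Result type: bool


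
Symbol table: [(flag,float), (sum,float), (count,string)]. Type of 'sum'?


Lookup 'sum' → type float


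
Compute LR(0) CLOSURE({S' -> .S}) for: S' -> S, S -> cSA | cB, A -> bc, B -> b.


Start: S' -> .S
For each item with dot before a nonterminal B, add B -> .γ for every B-production
Closure: [S' -> .S, S -> .cSA, S -> .cB]


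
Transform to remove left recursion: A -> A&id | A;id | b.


Left-recursive alternatives: A&id, A;id; non-recursive: b
Introduce A': A -> bA', A' -> &idA' | ;idA' | ε


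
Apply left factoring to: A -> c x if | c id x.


Common prefix: 'c'
Factored: A -> c A', A' -> x if | id x


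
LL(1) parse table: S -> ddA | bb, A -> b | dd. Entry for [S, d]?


For [S, d]: 'd' ∈ FIRST(ddA)
Entry: S -> ddA


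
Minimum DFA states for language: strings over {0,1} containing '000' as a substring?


KMP-style automaton: 3 progress states + 1 absorbing accept = 4
Minimal DFA: 4 states


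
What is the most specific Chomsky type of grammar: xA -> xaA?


LHS has context (more than one symbol) and |LHS| ≤ |RHS|
Classification: Type 1 (Context-Sensitive)


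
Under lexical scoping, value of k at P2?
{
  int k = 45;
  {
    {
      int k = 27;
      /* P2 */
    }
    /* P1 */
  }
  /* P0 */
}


k declared in the same block as P2
k = 27


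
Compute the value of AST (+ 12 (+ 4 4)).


Evaluate inner: (+ 4 4) = 8
Evaluate root: (+ 12 8) = 20
Result: 20


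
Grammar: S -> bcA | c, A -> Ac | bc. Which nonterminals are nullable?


A nonterminal is nullable iff some alternative derives ε (directly, or every symbol in it is nullable)
Nullable: {}
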